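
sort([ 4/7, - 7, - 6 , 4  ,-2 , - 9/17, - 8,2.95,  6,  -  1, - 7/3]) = [ - 8 , - 7,  -  6, - 7/3,-2 , - 1, - 9/17 , 4/7,  2.95, 4 , 6 ] 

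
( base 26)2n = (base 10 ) 75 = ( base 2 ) 1001011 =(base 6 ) 203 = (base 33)29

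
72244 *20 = 1444880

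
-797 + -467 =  -1264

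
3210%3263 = 3210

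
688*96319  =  66267472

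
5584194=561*9954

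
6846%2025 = 771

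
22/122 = 11/61 = 0.18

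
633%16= 9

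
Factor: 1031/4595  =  5^( - 1 ) *919^ ( - 1)*1031^1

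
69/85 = 69/85 =0.81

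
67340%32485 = 2370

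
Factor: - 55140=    - 2^2 * 3^1*5^1*919^1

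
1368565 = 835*1639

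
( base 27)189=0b1110111010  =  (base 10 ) 954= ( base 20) 27e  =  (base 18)2h0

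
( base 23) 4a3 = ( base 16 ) 92d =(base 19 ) 69C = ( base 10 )2349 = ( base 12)1439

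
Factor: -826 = - 2^1*7^1*59^1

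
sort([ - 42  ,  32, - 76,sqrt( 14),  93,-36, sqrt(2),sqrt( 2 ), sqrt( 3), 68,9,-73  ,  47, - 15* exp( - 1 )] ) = [ - 76, - 73,-42 ,-36,  -  15*exp( - 1),sqrt(2 ),sqrt( 2 ), sqrt ( 3),sqrt(14),9,32,47, 68,  93] 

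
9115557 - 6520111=2595446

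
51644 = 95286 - 43642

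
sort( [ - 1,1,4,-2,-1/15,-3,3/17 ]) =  [ -3, - 2, - 1,-1/15,3/17,1,4 ] 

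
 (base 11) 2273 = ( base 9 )4075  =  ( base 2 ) 101110101000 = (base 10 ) 2984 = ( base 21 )6G2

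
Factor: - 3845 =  - 5^1 * 769^1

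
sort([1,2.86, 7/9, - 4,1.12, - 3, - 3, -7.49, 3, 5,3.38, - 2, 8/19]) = [  -  7.49, -4,-3,  -  3,-2,8/19,7/9,1,1.12, 2.86,3,3.38, 5 ]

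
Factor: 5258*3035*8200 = 130855846000 = 2^4*5^3*11^1*41^1*239^1*607^1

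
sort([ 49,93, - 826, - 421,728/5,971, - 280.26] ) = [  -  826,  -  421, -280.26,  49, 93, 728/5, 971 ] 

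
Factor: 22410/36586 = 11205/18293=3^3*5^1*11^( - 1)*83^1*1663^( -1 ) 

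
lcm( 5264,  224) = 10528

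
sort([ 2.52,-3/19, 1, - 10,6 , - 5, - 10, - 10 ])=[ - 10, - 10, - 10, - 5, - 3/19 , 1,2.52 , 6 ]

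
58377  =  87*671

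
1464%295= 284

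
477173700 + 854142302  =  1331316002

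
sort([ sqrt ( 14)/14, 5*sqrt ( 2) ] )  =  [ sqrt( 14)/14, 5*sqrt( 2 )] 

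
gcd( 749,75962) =1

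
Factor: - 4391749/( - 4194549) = 3^( - 2 )*281^1 *15629^1*466061^( - 1 )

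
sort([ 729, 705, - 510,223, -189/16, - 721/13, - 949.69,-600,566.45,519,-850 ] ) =[-949.69, - 850, - 600,-510, - 721/13, - 189/16, 223,519,566.45 , 705,729 ]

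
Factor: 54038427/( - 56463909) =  - 18012809/18821303   =  - 17^1*311^1*727^(  -  1 ) * 3407^1 * 25889^( - 1) 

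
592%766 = 592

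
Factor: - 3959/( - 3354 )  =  2^( - 1)*3^ (- 1)*13^(- 1)*37^1  *43^(  -  1)*107^1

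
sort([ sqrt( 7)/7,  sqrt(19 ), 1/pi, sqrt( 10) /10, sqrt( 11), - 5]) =[-5,sqrt(  10) /10, 1/pi, sqrt( 7)/7, sqrt( 11 ),sqrt(19) ] 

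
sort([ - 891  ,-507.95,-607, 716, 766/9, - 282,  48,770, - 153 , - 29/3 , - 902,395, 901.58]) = [-902, -891, - 607, - 507.95, - 282,- 153, - 29/3, 48, 766/9, 395, 716  ,  770, 901.58 ]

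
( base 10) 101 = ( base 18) 5b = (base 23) 49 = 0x65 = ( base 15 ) 6B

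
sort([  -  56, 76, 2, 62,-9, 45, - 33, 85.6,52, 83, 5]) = [  -  56, - 33, - 9, 2, 5,45, 52, 62,76, 83, 85.6 ] 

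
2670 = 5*534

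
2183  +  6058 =8241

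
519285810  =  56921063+462364747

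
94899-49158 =45741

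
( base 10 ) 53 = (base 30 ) 1N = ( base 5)203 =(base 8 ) 65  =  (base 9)58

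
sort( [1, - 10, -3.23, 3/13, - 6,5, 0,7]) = [-10, - 6,-3.23,0,3/13,  1,5,  7 ] 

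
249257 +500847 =750104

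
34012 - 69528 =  - 35516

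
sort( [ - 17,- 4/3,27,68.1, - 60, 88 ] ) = [ - 60 , - 17,- 4/3 , 27,68.1,88]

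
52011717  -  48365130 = 3646587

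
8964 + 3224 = 12188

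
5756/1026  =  2878/513 = 5.61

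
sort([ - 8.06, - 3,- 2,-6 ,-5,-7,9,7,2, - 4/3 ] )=[-8.06, - 7,-6,- 5,- 3, -2,-4/3, 2,  7, 9]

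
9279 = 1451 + 7828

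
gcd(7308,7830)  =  522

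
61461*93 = 5715873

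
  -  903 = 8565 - 9468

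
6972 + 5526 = 12498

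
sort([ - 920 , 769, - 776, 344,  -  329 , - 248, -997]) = [ - 997, - 920,  -  776, -329, - 248,  344, 769 ]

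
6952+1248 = 8200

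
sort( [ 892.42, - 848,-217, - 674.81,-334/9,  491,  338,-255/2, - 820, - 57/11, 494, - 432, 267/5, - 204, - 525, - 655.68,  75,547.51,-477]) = [  -  848 , - 820, - 674.81, - 655.68, - 525, - 477, -432, - 217,-204, - 255/2, - 334/9, - 57/11,  267/5,75,  338,491, 494, 547.51,892.42 ] 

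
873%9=0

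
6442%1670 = 1432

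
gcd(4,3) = 1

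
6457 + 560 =7017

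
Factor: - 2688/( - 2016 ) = 2^2*3^( - 1 ) = 4/3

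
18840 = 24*785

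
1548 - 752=796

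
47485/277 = 47485/277 = 171.43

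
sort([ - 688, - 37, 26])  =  [ - 688,-37, 26]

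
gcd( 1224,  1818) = 18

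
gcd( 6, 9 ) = 3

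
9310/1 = 9310= 9310.00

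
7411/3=2470 + 1/3 = 2470.33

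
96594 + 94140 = 190734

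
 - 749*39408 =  - 29516592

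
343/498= 343/498 = 0.69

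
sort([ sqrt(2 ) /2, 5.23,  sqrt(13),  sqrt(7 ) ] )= [ sqrt(2 )/2,  sqrt(7), sqrt(13) , 5.23 ]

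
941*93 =87513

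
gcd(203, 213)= 1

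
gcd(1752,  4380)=876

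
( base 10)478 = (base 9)581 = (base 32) eu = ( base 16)1de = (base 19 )163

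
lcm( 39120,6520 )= 39120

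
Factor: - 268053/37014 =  - 2^( - 1)*31^( - 1)*449^1 = - 449/62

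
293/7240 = 293/7240 = 0.04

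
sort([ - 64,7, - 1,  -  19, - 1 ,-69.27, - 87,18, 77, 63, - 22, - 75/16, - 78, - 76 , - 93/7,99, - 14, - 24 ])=[ - 87, - 78,  -  76, - 69.27, - 64 ,-24,- 22, - 19, - 14, - 93/7, - 75/16, - 1,-1,7,18, 63, 77, 99] 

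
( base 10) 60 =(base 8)74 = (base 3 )2020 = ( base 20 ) 30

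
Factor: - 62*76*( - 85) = 400520 = 2^3*5^1*17^1*19^1*31^1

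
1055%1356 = 1055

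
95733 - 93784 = 1949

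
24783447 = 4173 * 5939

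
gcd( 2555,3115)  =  35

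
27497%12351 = 2795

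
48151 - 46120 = 2031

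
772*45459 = 35094348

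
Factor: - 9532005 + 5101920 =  - 3^1*5^1 * 11^1*26849^1 = - 4430085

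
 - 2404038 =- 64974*37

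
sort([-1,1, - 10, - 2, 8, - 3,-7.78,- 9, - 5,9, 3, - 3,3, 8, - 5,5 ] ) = [ - 10, - 9,  -  7.78, - 5, - 5, -3, - 3, - 2, - 1, 1,3, 3,  5,8,8, 9 ] 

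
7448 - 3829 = 3619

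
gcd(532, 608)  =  76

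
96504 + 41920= 138424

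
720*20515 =14770800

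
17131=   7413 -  - 9718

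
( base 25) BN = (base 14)174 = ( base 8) 452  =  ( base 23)CM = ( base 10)298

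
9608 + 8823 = 18431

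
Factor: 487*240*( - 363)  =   - 2^4*3^2*5^1*11^2*487^1 = - 42427440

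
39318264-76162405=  - 36844141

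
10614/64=165 + 27/32   =  165.84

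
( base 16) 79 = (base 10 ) 121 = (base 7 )232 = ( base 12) A1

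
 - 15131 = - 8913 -6218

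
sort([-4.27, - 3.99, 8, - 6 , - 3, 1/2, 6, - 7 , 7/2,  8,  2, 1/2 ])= [ - 7 , -6,-4.27,-3.99, - 3,1/2 , 1/2, 2,7/2,  6,8,  8]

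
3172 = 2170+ 1002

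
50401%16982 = 16437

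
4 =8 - 4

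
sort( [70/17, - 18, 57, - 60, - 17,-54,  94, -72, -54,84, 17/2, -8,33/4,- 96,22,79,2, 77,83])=[- 96,-72 , - 60,  -  54,-54 ,  -  18, - 17, - 8,  2,70/17, 33/4 , 17/2,  22,57 , 77,79,83,84 , 94]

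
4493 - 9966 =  - 5473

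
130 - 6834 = -6704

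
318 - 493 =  - 175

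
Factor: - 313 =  - 313^1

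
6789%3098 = 593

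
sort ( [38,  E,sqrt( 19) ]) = [ E,sqrt (19),38 ]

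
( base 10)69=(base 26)2h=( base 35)1y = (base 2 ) 1000101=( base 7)126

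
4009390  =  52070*77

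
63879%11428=6739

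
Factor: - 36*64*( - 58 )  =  2^9*3^2 *29^1 = 133632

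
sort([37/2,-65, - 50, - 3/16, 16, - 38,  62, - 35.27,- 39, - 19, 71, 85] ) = [  -  65, - 50, - 39,- 38, - 35.27,-19, - 3/16,16, 37/2, 62, 71,85 ]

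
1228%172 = 24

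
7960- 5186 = 2774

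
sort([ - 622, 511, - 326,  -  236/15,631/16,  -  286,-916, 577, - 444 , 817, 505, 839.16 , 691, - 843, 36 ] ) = [ - 916, -843, - 622,-444, - 326, - 286, - 236/15, 36,631/16,  505, 511, 577,691, 817 , 839.16 ]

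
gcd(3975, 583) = 53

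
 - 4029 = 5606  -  9635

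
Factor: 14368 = 2^5*449^1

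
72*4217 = 303624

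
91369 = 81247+10122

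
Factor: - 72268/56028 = -89/69   =  -3^( - 1)*23^( - 1 )*89^1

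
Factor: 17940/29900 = 3^1 * 5^( - 1 ) = 3/5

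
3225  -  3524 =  - 299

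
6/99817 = 6/99817 =0.00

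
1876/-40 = - 47+1/10 = - 46.90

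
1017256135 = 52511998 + 964744137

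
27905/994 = 27905/994=28.07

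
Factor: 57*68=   2^2*3^1*17^1*19^1 = 3876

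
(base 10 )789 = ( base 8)1425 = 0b1100010101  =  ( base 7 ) 2205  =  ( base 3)1002020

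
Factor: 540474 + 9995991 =3^1*5^1 * 702431^1 = 10536465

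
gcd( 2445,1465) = 5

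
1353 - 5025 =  - 3672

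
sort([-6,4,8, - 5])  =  [ - 6,-5,4,8]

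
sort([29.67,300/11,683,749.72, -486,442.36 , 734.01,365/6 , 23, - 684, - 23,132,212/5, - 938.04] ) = [-938.04,- 684,- 486, -23, 23,300/11, 29.67,212/5,365/6, 132, 442.36,683,734.01, 749.72]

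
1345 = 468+877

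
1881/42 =44 + 11/14= 44.79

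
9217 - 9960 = -743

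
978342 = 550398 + 427944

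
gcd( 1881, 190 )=19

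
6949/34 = 204 + 13/34 = 204.38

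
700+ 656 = 1356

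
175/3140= 35/628 = 0.06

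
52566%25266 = 2034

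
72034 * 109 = 7851706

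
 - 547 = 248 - 795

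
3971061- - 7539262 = 11510323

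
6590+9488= 16078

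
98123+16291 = 114414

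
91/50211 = 13/7173 = 0.00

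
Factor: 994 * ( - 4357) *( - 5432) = 23525220656=2^4*7^2*71^1 *97^1*4357^1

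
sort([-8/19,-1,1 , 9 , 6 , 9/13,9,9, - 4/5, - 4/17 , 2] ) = [  -  1, -4/5, - 8/19,-4/17,9/13,1,2,6,9,9,9 ]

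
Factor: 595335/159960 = 2^(-3) * 13^1*31^( - 1) * 71^1 = 923/248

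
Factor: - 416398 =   -  2^1*17^1*37^1 * 331^1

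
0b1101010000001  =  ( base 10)6785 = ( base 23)CJ0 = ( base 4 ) 1222001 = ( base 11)5109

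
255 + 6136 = 6391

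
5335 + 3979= 9314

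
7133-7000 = 133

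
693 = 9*77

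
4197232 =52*80716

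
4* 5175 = 20700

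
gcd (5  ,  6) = 1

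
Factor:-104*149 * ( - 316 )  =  2^5*13^1 * 79^1*149^1  =  4896736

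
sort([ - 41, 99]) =[ - 41 , 99]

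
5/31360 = 1/6272 = 0.00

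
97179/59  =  97179/59 = 1647.10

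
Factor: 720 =2^4*3^2 * 5^1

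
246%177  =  69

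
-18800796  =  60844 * (-309) 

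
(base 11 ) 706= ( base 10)853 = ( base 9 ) 1147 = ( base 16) 355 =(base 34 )p3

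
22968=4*5742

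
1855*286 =530530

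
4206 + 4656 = 8862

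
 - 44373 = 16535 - 60908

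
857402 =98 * 8749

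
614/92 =6 + 31/46 = 6.67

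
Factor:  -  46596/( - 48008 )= 2^( - 1 ) * 3^1*11^1 * 17^(-1 ) =33/34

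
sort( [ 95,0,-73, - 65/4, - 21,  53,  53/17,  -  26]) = [ - 73, - 26, - 21, - 65/4, 0, 53/17,53, 95 ]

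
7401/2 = 7401/2 = 3700.50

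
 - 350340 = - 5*70068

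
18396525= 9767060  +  8629465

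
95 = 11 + 84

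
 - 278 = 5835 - 6113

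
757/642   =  1 + 115/642=   1.18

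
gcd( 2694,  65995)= 1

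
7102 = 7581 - 479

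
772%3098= 772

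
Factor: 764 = 2^2*191^1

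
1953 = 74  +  1879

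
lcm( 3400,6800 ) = 6800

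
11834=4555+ 7279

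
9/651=3/217   =  0.01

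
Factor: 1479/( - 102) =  - 2^( - 1)*29^1 = - 29/2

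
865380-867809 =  - 2429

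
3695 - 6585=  - 2890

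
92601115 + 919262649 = 1011863764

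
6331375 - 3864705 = 2466670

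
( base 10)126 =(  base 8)176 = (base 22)5g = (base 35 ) 3l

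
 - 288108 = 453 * ( - 636 )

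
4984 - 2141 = 2843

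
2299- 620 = 1679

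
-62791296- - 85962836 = 23171540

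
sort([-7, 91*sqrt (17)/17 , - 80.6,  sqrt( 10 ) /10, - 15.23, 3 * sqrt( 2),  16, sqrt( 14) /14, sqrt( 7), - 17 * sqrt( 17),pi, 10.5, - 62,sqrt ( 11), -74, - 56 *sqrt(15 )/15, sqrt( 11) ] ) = [ - 80.6, - 74,  -  17 * sqrt( 17), - 62, - 15.23, - 56 * sqrt( 15)/15,  -  7,sqrt(14)/14, sqrt(10 )/10, sqrt( 7), pi, sqrt( 11 ), sqrt(11 ),3*sqrt( 2) , 10.5, 16, 91*sqrt ( 17) /17] 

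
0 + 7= 7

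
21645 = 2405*9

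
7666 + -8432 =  - 766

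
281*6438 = 1809078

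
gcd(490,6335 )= 35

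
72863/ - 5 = -14573 + 2/5 = - 14572.60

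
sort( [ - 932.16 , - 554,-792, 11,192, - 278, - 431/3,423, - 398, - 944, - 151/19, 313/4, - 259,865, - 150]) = [-944, - 932.16 , - 792, - 554, - 398, - 278,-259, - 150,-431/3, - 151/19,11,313/4, 192, 423, 865]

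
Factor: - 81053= - 7^1*11579^1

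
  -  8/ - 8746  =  4/4373   =  0.00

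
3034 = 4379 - 1345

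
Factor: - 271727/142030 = - 2^( - 1 ) * 5^(-1 )*7^(- 1 )*281^1*967^1*2029^( - 1 ) 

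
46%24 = 22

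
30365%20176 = 10189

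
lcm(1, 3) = 3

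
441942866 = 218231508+223711358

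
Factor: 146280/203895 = 2^3*3^ ( -1 ) * 53^1 * 197^( - 1 ) = 424/591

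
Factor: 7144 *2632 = 18803008 = 2^6 * 7^1*19^1* 47^2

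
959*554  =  531286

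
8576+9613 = 18189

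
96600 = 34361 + 62239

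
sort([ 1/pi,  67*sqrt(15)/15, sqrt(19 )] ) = [ 1/pi,sqrt(19 ) , 67*sqrt( 15) /15]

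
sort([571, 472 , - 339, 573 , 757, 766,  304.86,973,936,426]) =[ - 339,  304.86, 426,472,571,573, 757 , 766, 936,973 ] 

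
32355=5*6471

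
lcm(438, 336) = 24528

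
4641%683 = 543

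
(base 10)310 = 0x136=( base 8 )466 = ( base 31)a0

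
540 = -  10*( - 54)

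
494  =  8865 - 8371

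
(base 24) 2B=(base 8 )73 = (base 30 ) 1t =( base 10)59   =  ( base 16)3B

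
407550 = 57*7150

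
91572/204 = 448  +  15/17  =  448.88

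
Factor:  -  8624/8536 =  - 98/97 = - 2^1*7^2*97^( -1)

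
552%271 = 10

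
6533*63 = 411579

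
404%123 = 35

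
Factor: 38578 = 2^1*19289^1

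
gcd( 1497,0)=1497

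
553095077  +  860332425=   1413427502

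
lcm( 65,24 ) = 1560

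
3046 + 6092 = 9138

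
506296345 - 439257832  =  67038513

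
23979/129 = 7993/43 = 185.88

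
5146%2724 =2422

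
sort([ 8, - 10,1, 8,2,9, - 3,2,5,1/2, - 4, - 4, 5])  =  [-10,  -  4,  -  4, - 3,  1/2,1,2, 2,5, 5,8,8,9] 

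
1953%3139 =1953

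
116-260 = - 144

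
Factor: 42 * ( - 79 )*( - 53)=2^1*3^1*7^1 *53^1*79^1 = 175854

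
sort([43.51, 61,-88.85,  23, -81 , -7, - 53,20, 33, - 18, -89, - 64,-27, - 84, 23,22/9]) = [ - 89,  -  88.85 , - 84,  -  81,-64, -53, - 27,- 18,  -  7, 22/9,20,23, 23, 33 , 43.51 , 61]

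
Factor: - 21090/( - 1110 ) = 19 =19^1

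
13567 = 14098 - 531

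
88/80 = 11/10 = 1.10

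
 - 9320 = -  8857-463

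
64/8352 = 2/261 = 0.01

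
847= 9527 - 8680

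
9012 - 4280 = 4732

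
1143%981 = 162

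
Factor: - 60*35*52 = -109200 = -2^4*3^1*5^2*7^1*13^1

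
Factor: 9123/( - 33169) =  - 3^1*41^( - 1 )*809^( - 1)*3041^1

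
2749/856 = 3 + 181/856 = 3.21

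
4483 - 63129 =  - 58646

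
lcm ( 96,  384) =384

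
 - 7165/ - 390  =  1433/78= 18.37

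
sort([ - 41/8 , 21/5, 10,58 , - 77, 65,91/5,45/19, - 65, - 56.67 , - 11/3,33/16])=[ - 77, - 65, - 56.67, - 41/8 , - 11/3,33/16, 45/19, 21/5 , 10, 91/5,  58 , 65]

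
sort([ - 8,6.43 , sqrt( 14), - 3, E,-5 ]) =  [-8, - 5,  -  3,E,  sqrt( 14 ),6.43] 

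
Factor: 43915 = 5^1*8783^1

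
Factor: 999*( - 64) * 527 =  - 2^6 * 3^3*17^1*31^1*37^1= - 33694272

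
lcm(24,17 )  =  408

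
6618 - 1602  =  5016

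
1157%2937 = 1157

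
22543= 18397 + 4146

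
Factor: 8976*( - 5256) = -47177856  =  -2^7*3^3*11^1*17^1*73^1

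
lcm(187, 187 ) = 187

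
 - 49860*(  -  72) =3589920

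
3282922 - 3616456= - 333534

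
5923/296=20 + 3/296 = 20.01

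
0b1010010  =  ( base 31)2K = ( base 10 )82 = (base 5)312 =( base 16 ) 52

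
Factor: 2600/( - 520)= - 5^1=- 5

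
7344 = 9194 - 1850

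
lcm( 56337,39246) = 3492894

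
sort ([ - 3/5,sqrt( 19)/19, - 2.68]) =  [-2.68, - 3/5, sqrt(19 ) /19 ] 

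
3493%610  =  443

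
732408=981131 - 248723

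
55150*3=165450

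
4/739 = 4/739 = 0.01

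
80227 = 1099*73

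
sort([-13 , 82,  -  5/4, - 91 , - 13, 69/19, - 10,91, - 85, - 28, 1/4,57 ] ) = [ - 91, - 85, - 28, - 13, - 13, - 10,-5/4, 1/4, 69/19, 57, 82,91] 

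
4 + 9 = 13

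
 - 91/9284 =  - 1 + 9193/9284 = - 0.01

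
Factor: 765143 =765143^1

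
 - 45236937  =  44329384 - 89566321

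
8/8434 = 4/4217 = 0.00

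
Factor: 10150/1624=25/4= 2^( - 2 )*5^2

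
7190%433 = 262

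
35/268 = 35/268 = 0.13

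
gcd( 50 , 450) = 50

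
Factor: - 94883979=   -  3^1*463^1*68311^1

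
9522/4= 2380 + 1/2=2380.50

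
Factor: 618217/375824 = 2^( - 4)*23^1*83^( - 1 )*283^( - 1)*26879^1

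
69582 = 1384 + 68198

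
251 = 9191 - 8940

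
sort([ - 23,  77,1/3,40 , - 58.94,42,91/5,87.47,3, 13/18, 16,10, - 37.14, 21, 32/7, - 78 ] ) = [  -  78, - 58.94, - 37.14, - 23,1/3,13/18, 3,32/7,10,  16,91/5, 21, 40, 42,77,87.47 ]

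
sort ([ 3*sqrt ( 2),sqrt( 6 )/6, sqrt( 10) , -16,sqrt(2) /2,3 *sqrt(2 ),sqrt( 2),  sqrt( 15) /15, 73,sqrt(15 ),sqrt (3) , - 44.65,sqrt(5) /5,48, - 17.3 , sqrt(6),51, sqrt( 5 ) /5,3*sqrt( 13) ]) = [ - 44.65 ,-17.3,-16,  sqrt( 15 ) /15, sqrt (6)/6,sqrt( 5)/5,sqrt(5) /5,  sqrt( 2 ) /2 , sqrt( 2), sqrt( 3), sqrt(6 ), sqrt( 10),sqrt( 15), 3*sqrt( 2), 3*sqrt ( 2 ),3*sqrt(13 ),  48,51,73 ]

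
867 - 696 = 171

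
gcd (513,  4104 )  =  513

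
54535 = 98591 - 44056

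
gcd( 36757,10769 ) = 89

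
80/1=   80 = 80.00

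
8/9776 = 1/1222 = 0.00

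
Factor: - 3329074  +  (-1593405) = - 739^1 * 6661^1 = - 4922479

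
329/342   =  329/342  =  0.96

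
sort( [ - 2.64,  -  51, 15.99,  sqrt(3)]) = [ - 51,  -  2.64, sqrt(3), 15.99]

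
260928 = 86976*3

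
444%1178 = 444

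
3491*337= 1176467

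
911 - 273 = 638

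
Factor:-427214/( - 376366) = 829^( - 1) * 941^1 = 941/829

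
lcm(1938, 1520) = 77520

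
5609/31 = 5609/31 = 180.94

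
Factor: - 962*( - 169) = 2^1*13^3*37^1= 162578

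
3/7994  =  3/7994 = 0.00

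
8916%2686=858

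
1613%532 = 17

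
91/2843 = 91/2843 =0.03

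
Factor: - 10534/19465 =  - 46/85= - 2^1 * 5^( - 1)*17^( - 1 ) * 23^1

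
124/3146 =62/1573 = 0.04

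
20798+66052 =86850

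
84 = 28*3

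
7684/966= 7 + 461/483 = 7.95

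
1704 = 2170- 466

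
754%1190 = 754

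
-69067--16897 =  - 52170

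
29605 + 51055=80660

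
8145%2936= 2273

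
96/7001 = 96/7001=0.01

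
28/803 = 28/803 = 0.03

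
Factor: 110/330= 3^(  -  1) = 1/3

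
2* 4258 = 8516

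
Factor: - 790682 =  - 2^1*61^1 *6481^1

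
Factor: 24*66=1584=2^4*3^2*11^1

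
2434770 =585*4162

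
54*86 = 4644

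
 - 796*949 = - 755404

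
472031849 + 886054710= 1358086559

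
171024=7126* 24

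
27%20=7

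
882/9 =98  =  98.00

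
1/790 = 1/790 = 0.00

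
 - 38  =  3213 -3251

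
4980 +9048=14028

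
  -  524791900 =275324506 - 800116406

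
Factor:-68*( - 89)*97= 2^2*17^1*89^1*97^1= 587044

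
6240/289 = 21 + 171/289 = 21.59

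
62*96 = 5952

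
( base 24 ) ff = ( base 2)101110111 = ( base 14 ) 1cb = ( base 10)375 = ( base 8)567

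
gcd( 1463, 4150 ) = 1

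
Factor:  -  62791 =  - 62791^1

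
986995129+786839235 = 1773834364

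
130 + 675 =805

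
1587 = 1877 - 290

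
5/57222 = 5/57222 =0.00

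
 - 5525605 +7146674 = 1621069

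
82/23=82/23 = 3.57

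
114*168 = 19152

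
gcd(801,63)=9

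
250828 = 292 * 859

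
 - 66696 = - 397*168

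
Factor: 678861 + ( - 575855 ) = 2^1*51503^1=103006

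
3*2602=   7806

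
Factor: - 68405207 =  - 13^1 * 107^1*49177^1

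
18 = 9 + 9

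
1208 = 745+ 463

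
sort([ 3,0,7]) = [ 0,3,7]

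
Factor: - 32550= - 2^1 * 3^1*5^2 * 7^1 * 31^1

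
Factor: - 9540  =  -2^2*3^2*5^1*53^1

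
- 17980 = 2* (-8990)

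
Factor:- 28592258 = -2^1 * 653^1*21893^1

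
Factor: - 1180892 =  - 2^2*37^1*79^1 * 101^1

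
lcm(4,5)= 20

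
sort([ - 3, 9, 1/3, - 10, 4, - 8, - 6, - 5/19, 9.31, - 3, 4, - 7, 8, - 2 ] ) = [ - 10, - 8,-7, - 6,-3, - 3, - 2, -5/19, 1/3,4,  4 , 8  ,  9,9.31 ]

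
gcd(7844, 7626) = 2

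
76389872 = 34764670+41625202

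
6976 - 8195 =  - 1219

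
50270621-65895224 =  - 15624603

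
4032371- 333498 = 3698873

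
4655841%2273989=107863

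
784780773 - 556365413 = 228415360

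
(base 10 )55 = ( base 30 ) 1p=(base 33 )1M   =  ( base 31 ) 1o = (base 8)67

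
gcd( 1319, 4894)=1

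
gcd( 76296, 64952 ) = 8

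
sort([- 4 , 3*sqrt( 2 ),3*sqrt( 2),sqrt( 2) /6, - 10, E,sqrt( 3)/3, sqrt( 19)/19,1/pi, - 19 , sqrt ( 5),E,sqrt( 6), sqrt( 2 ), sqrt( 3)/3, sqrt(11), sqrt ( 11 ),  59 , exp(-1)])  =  [-19, - 10,  -  4,sqrt( 19)/19 , sqrt (2 ) /6,1/pi,exp( - 1 ) , sqrt(3)/3, sqrt( 3)/3,sqrt( 2),sqrt( 5) , sqrt( 6), E , E,sqrt( 11), sqrt( 11),3*sqrt( 2 ),3 *sqrt(2 ), 59]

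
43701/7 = 6243 = 6243.00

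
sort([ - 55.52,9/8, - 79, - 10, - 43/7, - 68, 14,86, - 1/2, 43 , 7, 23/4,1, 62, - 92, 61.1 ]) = [ - 92 ,-79, - 68, - 55.52 , - 10, - 43/7, - 1/2,1,  9/8,23/4, 7, 14, 43,61.1, 62, 86 ] 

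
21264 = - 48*( - 443)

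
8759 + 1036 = 9795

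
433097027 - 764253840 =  - 331156813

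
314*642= 201588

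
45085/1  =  45085  =  45085.00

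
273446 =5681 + 267765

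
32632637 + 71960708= 104593345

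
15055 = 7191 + 7864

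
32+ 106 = 138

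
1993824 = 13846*144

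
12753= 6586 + 6167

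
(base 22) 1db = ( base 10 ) 781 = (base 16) 30D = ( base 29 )QR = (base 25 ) 166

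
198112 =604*328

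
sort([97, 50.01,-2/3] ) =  [ - 2/3, 50.01, 97 ] 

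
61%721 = 61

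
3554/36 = 98 + 13/18 = 98.72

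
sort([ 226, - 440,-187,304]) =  [ - 440, - 187,226, 304 ]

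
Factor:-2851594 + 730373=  - 2121221 = - 23^1*92227^1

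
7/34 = 7/34 = 0.21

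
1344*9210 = 12378240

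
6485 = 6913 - 428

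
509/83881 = 509/83881 = 0.01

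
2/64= 1/32 = 0.03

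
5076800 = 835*6080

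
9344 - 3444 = 5900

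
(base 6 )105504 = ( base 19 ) 160f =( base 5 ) 242130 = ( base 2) 10001101010000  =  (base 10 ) 9040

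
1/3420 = 1/3420 = 0.00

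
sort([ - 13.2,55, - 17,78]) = [-17, - 13.2,55,78]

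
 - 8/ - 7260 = 2/1815 = 0.00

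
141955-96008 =45947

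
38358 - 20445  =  17913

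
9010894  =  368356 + 8642538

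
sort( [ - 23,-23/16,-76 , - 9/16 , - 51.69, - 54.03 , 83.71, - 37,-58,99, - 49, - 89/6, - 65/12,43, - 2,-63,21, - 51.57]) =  [ - 76 ,- 63, - 58 ,  -  54.03, - 51.69, - 51.57 , - 49, - 37, - 23 , - 89/6, - 65/12,  -  2,- 23/16 , - 9/16,21, 43, 83.71, 99 ]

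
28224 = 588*48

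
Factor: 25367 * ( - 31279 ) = - 31^1*1009^1 * 25367^1 = -793454393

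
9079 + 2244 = 11323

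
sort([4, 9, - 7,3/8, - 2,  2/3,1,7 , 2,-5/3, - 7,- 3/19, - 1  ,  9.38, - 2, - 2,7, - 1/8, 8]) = [ - 7 , - 7, - 2 , - 2, - 2, - 5/3 ,  -  1, - 3/19, - 1/8, 3/8,  2/3,1,2,4,7,7, 8,9,  9.38]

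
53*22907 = 1214071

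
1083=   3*361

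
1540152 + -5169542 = -3629390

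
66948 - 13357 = 53591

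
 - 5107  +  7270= 2163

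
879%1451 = 879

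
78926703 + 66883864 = 145810567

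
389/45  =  8 + 29/45 = 8.64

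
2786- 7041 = -4255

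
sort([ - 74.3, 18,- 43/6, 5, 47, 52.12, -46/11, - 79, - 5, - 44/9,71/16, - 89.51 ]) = [  -  89.51,  -  79, - 74.3,-43/6  , - 5, - 44/9, - 46/11,71/16, 5,18,  47, 52.12]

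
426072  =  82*5196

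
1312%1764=1312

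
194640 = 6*32440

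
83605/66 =1266  +  49/66=1266.74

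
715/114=715/114 = 6.27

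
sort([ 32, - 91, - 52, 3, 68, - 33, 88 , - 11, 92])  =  [ - 91, - 52,-33, - 11, 3,32,68, 88, 92]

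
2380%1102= 176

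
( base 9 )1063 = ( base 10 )786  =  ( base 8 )1422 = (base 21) 1G9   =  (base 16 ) 312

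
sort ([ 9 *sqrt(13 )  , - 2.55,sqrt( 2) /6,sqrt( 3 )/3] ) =[ - 2.55,sqrt(2 ) /6, sqrt( 3 ) /3,9*sqrt( 13 ) ]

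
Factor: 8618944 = 2^6 *137^1*983^1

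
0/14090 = 0 = 0.00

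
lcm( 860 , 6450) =12900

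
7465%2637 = 2191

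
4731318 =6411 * 738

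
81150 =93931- 12781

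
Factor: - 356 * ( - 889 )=2^2*7^1  *89^1*127^1 = 316484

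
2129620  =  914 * 2330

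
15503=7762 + 7741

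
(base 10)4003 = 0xFA3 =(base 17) de8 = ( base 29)4M1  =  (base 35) 39D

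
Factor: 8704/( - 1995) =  - 2^9 * 3^( - 1)*5^( - 1 )*7^( -1)*17^1*19^( - 1) 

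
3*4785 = 14355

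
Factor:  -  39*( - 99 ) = 3861=3^3*11^1*13^1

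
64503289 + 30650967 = 95154256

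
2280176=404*5644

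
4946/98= 2473/49 = 50.47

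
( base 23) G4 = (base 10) 372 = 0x174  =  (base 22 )gk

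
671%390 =281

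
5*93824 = 469120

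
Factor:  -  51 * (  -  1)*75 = 3^2*5^2 * 17^1 = 3825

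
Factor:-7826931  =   - 3^2*7^1 * 283^1*439^1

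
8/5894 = 4/2947= 0.00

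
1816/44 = 41+3/11= 41.27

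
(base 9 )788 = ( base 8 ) 1207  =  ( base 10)647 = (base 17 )241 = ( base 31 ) KR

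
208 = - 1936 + 2144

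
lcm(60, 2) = 60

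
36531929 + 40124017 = 76655946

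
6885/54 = 255/2 = 127.50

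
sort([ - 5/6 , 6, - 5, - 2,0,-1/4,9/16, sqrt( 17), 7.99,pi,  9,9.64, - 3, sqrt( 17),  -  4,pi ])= [  -  5, -4, - 3 , - 2,-5/6, - 1/4, 0,9/16,  pi , pi , sqrt(17 ),sqrt(17), 6,7.99,9, 9.64 ]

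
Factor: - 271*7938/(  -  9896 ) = 1075599/4948 = 2^(  -  2 ) * 3^4*7^2*271^1*1237^(-1)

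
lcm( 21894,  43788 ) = 43788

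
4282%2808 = 1474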